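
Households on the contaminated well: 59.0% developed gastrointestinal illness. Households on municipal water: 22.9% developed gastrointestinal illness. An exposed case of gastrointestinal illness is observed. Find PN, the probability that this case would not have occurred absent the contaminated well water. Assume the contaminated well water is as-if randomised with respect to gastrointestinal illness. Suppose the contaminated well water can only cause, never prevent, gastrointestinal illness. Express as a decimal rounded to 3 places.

p₁ = 0.59, p₀ = 0.229.
Under exogeneity and monotonicity, PN = (p₁ − p₀) / p₁.
PN = (0.59 − 0.229) / 0.59 = 0.361 / 0.59 ≈ 0.6119

PN ≈ 0.612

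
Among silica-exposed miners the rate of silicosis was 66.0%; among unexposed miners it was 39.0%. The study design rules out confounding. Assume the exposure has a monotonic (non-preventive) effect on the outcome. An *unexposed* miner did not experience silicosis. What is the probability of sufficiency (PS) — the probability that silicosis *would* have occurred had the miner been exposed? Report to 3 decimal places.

PS ≈ 0.443

p₁ = 0.66, p₀ = 0.39.
Under exogeneity and monotonicity, PS = (p₁ − p₀) / (1 − p₀).
PS = (0.66 − 0.39) / (1 − 0.39) = 0.27 / 0.61 ≈ 0.4426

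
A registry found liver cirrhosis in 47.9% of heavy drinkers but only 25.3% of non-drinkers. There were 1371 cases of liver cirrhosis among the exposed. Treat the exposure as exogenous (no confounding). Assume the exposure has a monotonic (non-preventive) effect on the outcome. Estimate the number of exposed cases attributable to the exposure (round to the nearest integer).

about 647 cases

p₁ = 0.479, p₀ = 0.253.
PN = (p₁ − p₀)/p₁ = (0.479 − 0.253) / 0.479 ≈ 0.47182.
Attributable cases ≈ PN × (exposed cases) = 0.47182 × 1371 ≈ 646.86.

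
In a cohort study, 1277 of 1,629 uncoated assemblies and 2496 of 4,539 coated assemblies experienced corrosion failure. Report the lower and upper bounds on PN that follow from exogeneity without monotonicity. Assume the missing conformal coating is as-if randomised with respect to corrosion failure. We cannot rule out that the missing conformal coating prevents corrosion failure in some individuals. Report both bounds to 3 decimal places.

p₁ = P(outcome | exposed) = 1277/1629 = 0.78392
p₀ = P(outcome | unexposed) = 2496/4539 = 0.5499
Under exogeneity alone the bounds on PN are max{0,(p₁−p₀)/p₁} ≤ PN ≤ min{1,(1−p₀)/p₁}.
  lower = (p₁ − p₀)/p₁ = 0.23402 / 0.78392 ≈ 0.2985
  upper = min{1, (1 − p₀)/p₁} = 0.4501 / 0.78392 ≈ 0.5742

0.299 ≤ PN ≤ 0.574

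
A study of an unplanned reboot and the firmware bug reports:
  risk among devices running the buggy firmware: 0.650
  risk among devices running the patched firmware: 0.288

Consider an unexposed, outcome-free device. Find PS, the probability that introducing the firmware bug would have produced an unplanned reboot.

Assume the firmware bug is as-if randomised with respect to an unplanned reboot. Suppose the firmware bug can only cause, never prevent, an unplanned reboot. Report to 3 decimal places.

Let p₁ = 0.65, p₀ = 0.288.
Under exogeneity and monotonicity, PS = (p₁ − p₀) / (1 − p₀).
PS = (0.65 − 0.288) / (1 − 0.288) = 0.362 / 0.712 ≈ 0.5084

PS ≈ 0.508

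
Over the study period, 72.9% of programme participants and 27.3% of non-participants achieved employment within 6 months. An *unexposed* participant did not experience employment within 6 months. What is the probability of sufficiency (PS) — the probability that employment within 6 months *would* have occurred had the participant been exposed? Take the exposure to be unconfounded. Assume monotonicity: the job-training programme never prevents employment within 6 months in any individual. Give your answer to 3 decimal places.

p₁ = 0.729, p₀ = 0.273.
Under exogeneity and monotonicity, PS = (p₁ − p₀) / (1 − p₀).
PS = (0.729 − 0.273) / (1 − 0.273) = 0.456 / 0.727 ≈ 0.6272

PS ≈ 0.627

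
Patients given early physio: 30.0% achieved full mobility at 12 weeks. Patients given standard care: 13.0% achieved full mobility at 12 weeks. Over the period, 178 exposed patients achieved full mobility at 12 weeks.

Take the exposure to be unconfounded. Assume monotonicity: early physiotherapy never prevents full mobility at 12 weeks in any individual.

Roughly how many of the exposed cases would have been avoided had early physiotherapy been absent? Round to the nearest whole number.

p₁ = 0.3, p₀ = 0.13.
PN = (p₁ − p₀)/p₁ = (0.3 − 0.13) / 0.3 ≈ 0.56667.
Attributable cases ≈ PN × (exposed cases) = 0.56667 × 178 ≈ 100.87.

about 101 cases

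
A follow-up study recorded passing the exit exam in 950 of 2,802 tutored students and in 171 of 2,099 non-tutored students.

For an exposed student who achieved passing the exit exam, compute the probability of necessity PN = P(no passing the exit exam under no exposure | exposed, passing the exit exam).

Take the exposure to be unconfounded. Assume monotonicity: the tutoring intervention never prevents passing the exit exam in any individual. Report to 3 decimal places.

PN ≈ 0.760

p₁ = P(outcome | exposed) = 950/2802 = 0.33904
p₀ = P(outcome | unexposed) = 171/2099 = 0.081467
Under exogeneity and monotonicity, PN = (p₁ − p₀) / p₁.
PN = (0.33904 − 0.081467) / 0.33904 = 0.25758 / 0.33904 ≈ 0.7597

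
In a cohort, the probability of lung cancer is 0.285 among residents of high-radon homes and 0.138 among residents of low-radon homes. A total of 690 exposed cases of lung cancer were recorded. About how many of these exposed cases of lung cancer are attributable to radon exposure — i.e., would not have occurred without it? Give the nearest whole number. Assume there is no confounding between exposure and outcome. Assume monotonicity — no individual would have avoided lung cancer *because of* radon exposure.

Let p₁ = 0.285, p₀ = 0.138.
PN = (p₁ − p₀)/p₁ = (0.285 − 0.138) / 0.285 ≈ 0.51579.
Attributable cases ≈ PN × (exposed cases) = 0.51579 × 690 ≈ 355.89.

about 356 cases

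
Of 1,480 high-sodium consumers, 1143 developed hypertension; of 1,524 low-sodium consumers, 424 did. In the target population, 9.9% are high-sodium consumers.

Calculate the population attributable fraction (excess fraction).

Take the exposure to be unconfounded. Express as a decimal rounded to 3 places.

PAF ≈ 0.150

p₁ = P(outcome | exposed) = 1143/1480 = 0.7723
p₀ = P(outcome | unexposed) = 424/1524 = 0.27822
Overall risk P(Y=1) = π·p₁ + (1−π)·p₀ = 0.099×0.7723 + 0.901×0.27822 = 0.32713.
Under exogeneity, PAF = [P(Y=1) − p₀] / P(Y=1).
PAF = (0.32713 − 0.27822) / 0.32713 ≈ 0.1495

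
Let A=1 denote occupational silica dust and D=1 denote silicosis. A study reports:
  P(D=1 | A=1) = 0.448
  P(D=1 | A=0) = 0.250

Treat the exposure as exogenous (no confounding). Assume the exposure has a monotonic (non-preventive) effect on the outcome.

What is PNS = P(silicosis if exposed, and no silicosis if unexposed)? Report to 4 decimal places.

Let p₁ = 0.448, p₀ = 0.25.
Under exogeneity and monotonicity, PNS = p₁ − p₀.
PNS = 0.448 − 0.25 = 0.198

PNS ≈ 0.1980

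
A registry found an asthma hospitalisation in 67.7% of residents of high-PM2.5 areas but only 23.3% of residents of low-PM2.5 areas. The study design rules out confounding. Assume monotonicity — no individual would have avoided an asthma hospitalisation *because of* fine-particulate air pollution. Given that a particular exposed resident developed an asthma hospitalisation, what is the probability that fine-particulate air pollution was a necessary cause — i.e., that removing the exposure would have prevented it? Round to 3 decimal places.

p₁ = 0.677, p₀ = 0.233.
Under exogeneity and monotonicity, PN = (p₁ − p₀) / p₁.
PN = (0.677 − 0.233) / 0.677 = 0.444 / 0.677 ≈ 0.6558

PN ≈ 0.656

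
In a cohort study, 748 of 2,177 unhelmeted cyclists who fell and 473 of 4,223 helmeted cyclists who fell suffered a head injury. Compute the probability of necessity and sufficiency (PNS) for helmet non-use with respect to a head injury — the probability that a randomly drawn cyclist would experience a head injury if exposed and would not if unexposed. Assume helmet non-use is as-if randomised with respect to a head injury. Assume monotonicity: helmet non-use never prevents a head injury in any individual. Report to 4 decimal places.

p₁ = P(outcome | exposed) = 748/2177 = 0.34359
p₀ = P(outcome | unexposed) = 473/4223 = 0.11201
Under exogeneity and monotonicity, PNS = p₁ − p₀.
PNS = 0.34359 − 0.11201 = 0.23159

PNS ≈ 0.2316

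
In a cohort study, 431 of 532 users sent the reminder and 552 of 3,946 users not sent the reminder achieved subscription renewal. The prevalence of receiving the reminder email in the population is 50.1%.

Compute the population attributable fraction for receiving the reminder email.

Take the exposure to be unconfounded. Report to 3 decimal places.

PAF ≈ 0.706

p₁ = P(outcome | exposed) = 431/532 = 0.81015
p₀ = P(outcome | unexposed) = 552/3946 = 0.13989
Overall risk P(Y=1) = π·p₁ + (1−π)·p₀ = 0.501×0.81015 + 0.499×0.13989 = 0.47569.
Under exogeneity, PAF = [P(Y=1) − p₀] / P(Y=1).
PAF = (0.47569 − 0.13989) / 0.47569 ≈ 0.7059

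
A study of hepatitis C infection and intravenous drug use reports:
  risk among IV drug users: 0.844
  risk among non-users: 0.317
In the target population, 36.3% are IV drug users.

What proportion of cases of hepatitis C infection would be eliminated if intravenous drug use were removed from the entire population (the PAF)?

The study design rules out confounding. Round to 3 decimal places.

Let p₁ = 0.844, p₀ = 0.317.
Overall risk P(Y=1) = π·p₁ + (1−π)·p₀ = 0.363×0.844 + 0.637×0.317 = 0.5083.
Under exogeneity, PAF = [P(Y=1) − p₀] / P(Y=1).
PAF = (0.5083 − 0.317) / 0.5083 ≈ 0.3764

PAF ≈ 0.376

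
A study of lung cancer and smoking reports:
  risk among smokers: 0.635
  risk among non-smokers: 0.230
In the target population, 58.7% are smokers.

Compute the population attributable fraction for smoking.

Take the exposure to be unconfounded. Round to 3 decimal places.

PAF ≈ 0.508

Let p₁ = 0.635, p₀ = 0.23.
Overall risk P(Y=1) = π·p₁ + (1−π)·p₀ = 0.587×0.635 + 0.413×0.23 = 0.46774.
Under exogeneity, PAF = [P(Y=1) − p₀] / P(Y=1).
PAF = (0.46774 − 0.23) / 0.46774 ≈ 0.5083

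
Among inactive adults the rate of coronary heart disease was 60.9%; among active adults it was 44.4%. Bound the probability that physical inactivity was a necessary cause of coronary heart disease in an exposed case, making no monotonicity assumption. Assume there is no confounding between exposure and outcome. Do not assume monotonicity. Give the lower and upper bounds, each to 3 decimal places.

0.271 ≤ PN ≤ 0.913

p₁ = 0.609, p₀ = 0.444.
Under exogeneity alone the bounds on PN are max{0,(p₁−p₀)/p₁} ≤ PN ≤ min{1,(1−p₀)/p₁}.
  lower = (p₁ − p₀)/p₁ = 0.165 / 0.609 ≈ 0.2709
  upper = min{1, (1 − p₀)/p₁} = 0.556 / 0.609 ≈ 0.9130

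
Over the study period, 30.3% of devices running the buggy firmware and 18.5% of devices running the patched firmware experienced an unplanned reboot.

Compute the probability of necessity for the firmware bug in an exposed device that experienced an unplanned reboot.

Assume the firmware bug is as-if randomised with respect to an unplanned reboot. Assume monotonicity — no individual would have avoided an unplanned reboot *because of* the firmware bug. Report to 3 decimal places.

p₁ = 0.303, p₀ = 0.185.
Under exogeneity and monotonicity, PN = (p₁ − p₀) / p₁.
PN = (0.303 − 0.185) / 0.303 = 0.118 / 0.303 ≈ 0.3894

PN ≈ 0.389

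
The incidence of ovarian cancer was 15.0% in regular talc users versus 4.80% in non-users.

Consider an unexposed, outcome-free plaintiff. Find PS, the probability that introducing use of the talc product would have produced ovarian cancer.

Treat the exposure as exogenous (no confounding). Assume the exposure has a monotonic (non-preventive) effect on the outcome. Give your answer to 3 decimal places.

p₁ = 0.15, p₀ = 0.048.
Under exogeneity and monotonicity, PS = (p₁ − p₀) / (1 − p₀).
PS = (0.15 − 0.048) / (1 − 0.048) = 0.102 / 0.952 ≈ 0.1071

PS ≈ 0.107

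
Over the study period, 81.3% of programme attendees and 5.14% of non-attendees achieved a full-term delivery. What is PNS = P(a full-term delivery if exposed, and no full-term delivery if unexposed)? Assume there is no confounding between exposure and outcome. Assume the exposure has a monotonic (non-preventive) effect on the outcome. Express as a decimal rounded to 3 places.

p₁ = 0.813, p₀ = 0.0514.
Under exogeneity and monotonicity, PNS = p₁ − p₀.
PNS = 0.813 − 0.0514 = 0.7616

PNS ≈ 0.762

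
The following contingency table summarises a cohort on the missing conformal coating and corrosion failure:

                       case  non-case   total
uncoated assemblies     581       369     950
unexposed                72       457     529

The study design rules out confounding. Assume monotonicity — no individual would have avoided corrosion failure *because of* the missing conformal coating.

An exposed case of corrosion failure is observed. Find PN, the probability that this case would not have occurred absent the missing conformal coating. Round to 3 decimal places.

p₁ = P(outcome | exposed) = 581/950 = 0.61158
p₀ = P(outcome | unexposed) = 72/529 = 0.13611
Under exogeneity and monotonicity, PN = (p₁ − p₀)/p₁.
PN = (0.61158 − 0.13611) / 0.61158 ≈ 0.7775

PN ≈ 0.777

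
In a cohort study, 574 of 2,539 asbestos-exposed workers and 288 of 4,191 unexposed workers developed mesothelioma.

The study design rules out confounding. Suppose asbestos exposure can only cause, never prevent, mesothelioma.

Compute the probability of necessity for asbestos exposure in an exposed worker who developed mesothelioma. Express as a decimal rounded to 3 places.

p₁ = P(outcome | exposed) = 574/2539 = 0.22607
p₀ = P(outcome | unexposed) = 288/4191 = 0.068719
Under exogeneity and monotonicity, PN = (p₁ − p₀) / p₁.
PN = (0.22607 − 0.068719) / 0.22607 = 0.15735 / 0.22607 ≈ 0.6960

PN ≈ 0.696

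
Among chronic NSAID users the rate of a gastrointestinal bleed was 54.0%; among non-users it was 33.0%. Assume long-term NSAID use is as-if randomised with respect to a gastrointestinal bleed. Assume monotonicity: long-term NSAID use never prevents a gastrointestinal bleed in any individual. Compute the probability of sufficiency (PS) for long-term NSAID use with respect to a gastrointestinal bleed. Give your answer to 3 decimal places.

p₁ = 0.54, p₀ = 0.33.
Under exogeneity and monotonicity, PS = (p₁ − p₀) / (1 − p₀).
PS = (0.54 − 0.33) / (1 − 0.33) = 0.21 / 0.67 ≈ 0.3134

PS ≈ 0.313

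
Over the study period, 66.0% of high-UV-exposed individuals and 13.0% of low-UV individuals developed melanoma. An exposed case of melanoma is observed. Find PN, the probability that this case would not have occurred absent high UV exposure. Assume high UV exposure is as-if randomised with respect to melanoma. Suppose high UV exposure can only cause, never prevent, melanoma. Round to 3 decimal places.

PN ≈ 0.803

p₁ = 0.66, p₀ = 0.13.
Under exogeneity and monotonicity, PN = (p₁ − p₀) / p₁.
PN = (0.66 − 0.13) / 0.66 = 0.53 / 0.66 ≈ 0.8030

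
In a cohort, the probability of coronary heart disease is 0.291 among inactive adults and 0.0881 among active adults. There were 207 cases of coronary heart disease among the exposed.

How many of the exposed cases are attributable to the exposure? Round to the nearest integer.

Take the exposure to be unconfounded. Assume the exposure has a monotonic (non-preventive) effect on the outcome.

about 144 cases

Let p₁ = 0.291, p₀ = 0.0881.
PN = (p₁ − p₀)/p₁ = (0.291 − 0.0881) / 0.291 ≈ 0.69725.
Attributable cases ≈ PN × (exposed cases) = 0.69725 × 207 ≈ 144.33.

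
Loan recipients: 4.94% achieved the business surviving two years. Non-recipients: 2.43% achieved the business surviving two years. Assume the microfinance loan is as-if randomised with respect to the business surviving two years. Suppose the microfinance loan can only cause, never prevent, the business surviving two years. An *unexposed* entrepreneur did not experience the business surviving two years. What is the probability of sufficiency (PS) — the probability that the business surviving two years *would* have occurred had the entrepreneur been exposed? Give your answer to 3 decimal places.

p₁ = 0.0494, p₀ = 0.0243.
Under exogeneity and monotonicity, PS = (p₁ − p₀) / (1 − p₀).
PS = (0.0494 − 0.0243) / (1 − 0.0243) = 0.0251 / 0.9757 ≈ 0.0257

PS ≈ 0.026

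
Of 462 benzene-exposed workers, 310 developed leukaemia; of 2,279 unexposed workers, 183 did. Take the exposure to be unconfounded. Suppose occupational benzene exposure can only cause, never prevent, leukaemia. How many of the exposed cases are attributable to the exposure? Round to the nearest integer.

p₁ = P(outcome | exposed) = 310/462 = 0.671
p₀ = P(outcome | unexposed) = 183/2279 = 0.080298
PN = (p₁ − p₀)/p₁ = (0.671 − 0.080298) / 0.671 ≈ 0.88033.
Attributable cases ≈ PN × (exposed cases) = 0.88033 × 310 ≈ 272.90.

about 273 cases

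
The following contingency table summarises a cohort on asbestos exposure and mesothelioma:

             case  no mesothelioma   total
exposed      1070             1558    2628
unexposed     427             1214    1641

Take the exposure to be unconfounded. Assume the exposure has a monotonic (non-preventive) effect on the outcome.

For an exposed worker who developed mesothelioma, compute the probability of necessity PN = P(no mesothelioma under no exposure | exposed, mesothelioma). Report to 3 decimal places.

PN ≈ 0.361

p₁ = P(outcome | exposed) = 1070/2628 = 0.40715
p₀ = P(outcome | unexposed) = 427/1641 = 0.26021
Under exogeneity and monotonicity, PN = (p₁ − p₀) / p₁.
PN = (0.40715 − 0.26021) / 0.40715 = 0.14695 / 0.40715 ≈ 0.3609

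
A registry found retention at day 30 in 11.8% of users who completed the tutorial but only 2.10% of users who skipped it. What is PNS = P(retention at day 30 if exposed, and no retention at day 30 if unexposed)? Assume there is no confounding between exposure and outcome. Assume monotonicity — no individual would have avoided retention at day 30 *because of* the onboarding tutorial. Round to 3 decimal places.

p₁ = 0.118, p₀ = 0.021.
Under exogeneity and monotonicity, PNS = p₁ − p₀.
PNS = 0.118 − 0.021 = 0.097

PNS ≈ 0.097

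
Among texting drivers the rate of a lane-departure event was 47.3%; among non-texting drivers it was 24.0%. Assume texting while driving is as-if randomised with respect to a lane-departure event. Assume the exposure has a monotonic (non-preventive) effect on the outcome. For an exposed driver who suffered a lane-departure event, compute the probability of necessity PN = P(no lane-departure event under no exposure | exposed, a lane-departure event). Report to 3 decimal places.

p₁ = 0.473, p₀ = 0.24.
Under exogeneity and monotonicity, PN = (p₁ − p₀) / p₁.
PN = (0.473 − 0.24) / 0.473 = 0.233 / 0.473 ≈ 0.4926

PN ≈ 0.493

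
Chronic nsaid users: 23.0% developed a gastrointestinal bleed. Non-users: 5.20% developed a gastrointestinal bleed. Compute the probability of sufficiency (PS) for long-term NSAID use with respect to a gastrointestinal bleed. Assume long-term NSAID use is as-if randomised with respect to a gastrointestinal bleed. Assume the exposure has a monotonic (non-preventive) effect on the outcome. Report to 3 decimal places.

p₁ = 0.23, p₀ = 0.052.
Under exogeneity and monotonicity, PS = (p₁ − p₀) / (1 − p₀).
PS = (0.23 − 0.052) / (1 − 0.052) = 0.178 / 0.948 ≈ 0.1878

PS ≈ 0.188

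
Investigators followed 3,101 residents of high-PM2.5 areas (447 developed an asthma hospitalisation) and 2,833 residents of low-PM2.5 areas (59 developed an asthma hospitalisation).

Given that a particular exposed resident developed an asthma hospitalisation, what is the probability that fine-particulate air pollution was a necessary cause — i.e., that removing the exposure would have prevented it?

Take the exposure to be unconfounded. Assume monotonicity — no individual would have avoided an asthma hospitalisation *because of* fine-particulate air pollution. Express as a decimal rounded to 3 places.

p₁ = P(outcome | exposed) = 447/3101 = 0.14415
p₀ = P(outcome | unexposed) = 59/2833 = 0.020826
Under exogeneity and monotonicity, PN = (p₁ − p₀) / p₁.
PN = (0.14415 − 0.020826) / 0.14415 = 0.12332 / 0.14415 ≈ 0.8555

PN ≈ 0.856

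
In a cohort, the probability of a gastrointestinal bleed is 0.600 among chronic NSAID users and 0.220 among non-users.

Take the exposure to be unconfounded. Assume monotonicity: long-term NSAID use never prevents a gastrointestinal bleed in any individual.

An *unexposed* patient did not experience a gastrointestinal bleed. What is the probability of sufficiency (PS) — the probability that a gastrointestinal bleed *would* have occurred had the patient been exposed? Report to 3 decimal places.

PS ≈ 0.487

Let p₁ = 0.6, p₀ = 0.22.
Under exogeneity and monotonicity, PS = (p₁ − p₀) / (1 − p₀).
PS = (0.6 − 0.22) / (1 − 0.22) = 0.38 / 0.78 ≈ 0.4872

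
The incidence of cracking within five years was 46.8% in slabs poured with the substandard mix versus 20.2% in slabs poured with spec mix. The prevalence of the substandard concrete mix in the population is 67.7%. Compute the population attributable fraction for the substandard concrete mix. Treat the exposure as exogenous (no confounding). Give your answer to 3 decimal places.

PAF ≈ 0.471

p₁ = 0.468, p₀ = 0.202.
Overall risk P(Y=1) = π·p₁ + (1−π)·p₀ = 0.677×0.468 + 0.323×0.202 = 0.38208.
Under exogeneity, PAF = [P(Y=1) − p₀] / P(Y=1).
PAF = (0.38208 − 0.202) / 0.38208 ≈ 0.4713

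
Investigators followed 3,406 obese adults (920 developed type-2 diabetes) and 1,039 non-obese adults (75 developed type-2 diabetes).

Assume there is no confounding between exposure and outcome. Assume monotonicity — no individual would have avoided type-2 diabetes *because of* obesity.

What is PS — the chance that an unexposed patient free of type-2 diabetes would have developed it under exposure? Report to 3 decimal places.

PS ≈ 0.213

p₁ = P(outcome | exposed) = 920/3406 = 0.27011
p₀ = P(outcome | unexposed) = 75/1039 = 0.072185
Under exogeneity and monotonicity, PS = (p₁ − p₀) / (1 − p₀).
PS = (0.27011 − 0.072185) / (1 − 0.072185) = 0.19793 / 0.92782 ≈ 0.2133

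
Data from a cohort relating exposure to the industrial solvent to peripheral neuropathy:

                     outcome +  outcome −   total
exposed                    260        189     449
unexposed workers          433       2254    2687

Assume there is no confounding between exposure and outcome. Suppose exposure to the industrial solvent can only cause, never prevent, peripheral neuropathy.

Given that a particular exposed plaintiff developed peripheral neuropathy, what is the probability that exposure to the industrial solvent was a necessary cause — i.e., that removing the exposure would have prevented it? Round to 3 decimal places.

p₁ = P(outcome | exposed) = 260/449 = 0.57906
p₀ = P(outcome | unexposed) = 433/2687 = 0.16115
Under exogeneity and monotonicity, PN = (p₁ − p₀)/p₁.
PN = (0.57906 − 0.16115) / 0.57906 ≈ 0.7217

PN ≈ 0.722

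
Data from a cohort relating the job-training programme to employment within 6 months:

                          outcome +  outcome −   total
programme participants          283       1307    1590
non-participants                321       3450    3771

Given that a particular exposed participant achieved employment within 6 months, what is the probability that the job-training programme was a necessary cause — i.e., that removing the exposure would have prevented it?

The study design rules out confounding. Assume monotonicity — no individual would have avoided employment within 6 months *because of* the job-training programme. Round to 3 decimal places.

PN ≈ 0.522

p₁ = P(outcome | exposed) = 283/1590 = 0.17799
p₀ = P(outcome | unexposed) = 321/3771 = 0.085123
Under exogeneity and monotonicity, PN = (p₁ − p₀) / p₁.
PN = (0.17799 − 0.085123) / 0.17799 = 0.092864 / 0.17799 ≈ 0.5217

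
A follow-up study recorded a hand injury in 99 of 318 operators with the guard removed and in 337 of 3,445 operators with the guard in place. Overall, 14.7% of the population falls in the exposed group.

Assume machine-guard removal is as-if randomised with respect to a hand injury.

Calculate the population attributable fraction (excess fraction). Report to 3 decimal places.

PAF ≈ 0.243

p₁ = P(outcome | exposed) = 99/318 = 0.31132
p₀ = P(outcome | unexposed) = 337/3445 = 0.097823
Overall risk P(Y=1) = π·p₁ + (1−π)·p₀ = 0.147×0.31132 + 0.853×0.097823 = 0.12921.
Under exogeneity, PAF = [P(Y=1) − p₀] / P(Y=1).
PAF = (0.12921 − 0.097823) / 0.12921 ≈ 0.2429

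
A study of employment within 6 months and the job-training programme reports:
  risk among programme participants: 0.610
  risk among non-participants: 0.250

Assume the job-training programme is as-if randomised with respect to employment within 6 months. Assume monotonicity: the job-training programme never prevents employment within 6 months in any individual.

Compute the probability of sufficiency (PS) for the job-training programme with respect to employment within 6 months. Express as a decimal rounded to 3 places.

Let p₁ = 0.61, p₀ = 0.25.
Under exogeneity and monotonicity, PS = (p₁ − p₀) / (1 − p₀).
PS = (0.61 − 0.25) / (1 − 0.25) = 0.36 / 0.75 ≈ 0.4800

PS ≈ 0.480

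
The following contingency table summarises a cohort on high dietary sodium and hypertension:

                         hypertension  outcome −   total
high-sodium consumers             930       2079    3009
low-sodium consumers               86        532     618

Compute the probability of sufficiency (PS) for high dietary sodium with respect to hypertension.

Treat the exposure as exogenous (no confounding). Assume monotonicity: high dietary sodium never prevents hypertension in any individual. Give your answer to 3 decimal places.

PS ≈ 0.197

p₁ = P(outcome | exposed) = 930/3009 = 0.30907
p₀ = P(outcome | unexposed) = 86/618 = 0.13916
Under exogeneity and monotonicity, PS = (p₁ − p₀)/(1 − p₀).
PS = (0.30907 − 0.13916) / 0.86084 ≈ 0.1974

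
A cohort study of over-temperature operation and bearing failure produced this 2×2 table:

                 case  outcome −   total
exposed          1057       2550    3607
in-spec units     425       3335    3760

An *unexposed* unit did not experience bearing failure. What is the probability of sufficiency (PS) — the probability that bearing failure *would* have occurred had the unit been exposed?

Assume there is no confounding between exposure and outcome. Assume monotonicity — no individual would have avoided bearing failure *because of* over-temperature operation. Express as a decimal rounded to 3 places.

p₁ = P(outcome | exposed) = 1057/3607 = 0.29304
p₀ = P(outcome | unexposed) = 425/3760 = 0.11303
Under exogeneity and monotonicity, PS = (p₁ − p₀)/(1 − p₀).
PS = (0.29304 − 0.11303) / 0.88697 ≈ 0.2029

PS ≈ 0.203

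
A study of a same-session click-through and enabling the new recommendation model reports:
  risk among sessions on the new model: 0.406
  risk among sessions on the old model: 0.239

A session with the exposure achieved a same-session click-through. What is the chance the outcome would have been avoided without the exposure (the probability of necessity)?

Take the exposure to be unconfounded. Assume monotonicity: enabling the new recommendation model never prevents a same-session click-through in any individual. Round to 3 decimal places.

PN ≈ 0.411

Let p₁ = 0.406, p₀ = 0.239.
Under exogeneity and monotonicity, PN = (p₁ − p₀) / p₁.
PN = (0.406 − 0.239) / 0.406 = 0.167 / 0.406 ≈ 0.4113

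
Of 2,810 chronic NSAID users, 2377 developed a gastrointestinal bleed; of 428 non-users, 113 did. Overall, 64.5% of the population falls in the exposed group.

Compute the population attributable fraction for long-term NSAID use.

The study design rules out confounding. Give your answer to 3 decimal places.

p₁ = P(outcome | exposed) = 2377/2810 = 0.84591
p₀ = P(outcome | unexposed) = 113/428 = 0.26402
Overall risk P(Y=1) = π·p₁ + (1−π)·p₀ = 0.645×0.84591 + 0.355×0.26402 = 0.63934.
Under exogeneity, PAF = [P(Y=1) − p₀] / P(Y=1).
PAF = (0.63934 − 0.26402) / 0.63934 ≈ 0.5870

PAF ≈ 0.587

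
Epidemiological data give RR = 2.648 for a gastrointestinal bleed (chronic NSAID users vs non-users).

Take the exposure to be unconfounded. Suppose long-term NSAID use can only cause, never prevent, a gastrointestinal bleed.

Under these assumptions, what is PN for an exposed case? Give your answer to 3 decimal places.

Under exogeneity and monotonicity, PN = (RR − 1) / RR = 1 − 1/RR.
PN = (2.648 − 1) / 2.648 = 1.648 / 2.648 ≈ 0.6224

PN ≈ 0.622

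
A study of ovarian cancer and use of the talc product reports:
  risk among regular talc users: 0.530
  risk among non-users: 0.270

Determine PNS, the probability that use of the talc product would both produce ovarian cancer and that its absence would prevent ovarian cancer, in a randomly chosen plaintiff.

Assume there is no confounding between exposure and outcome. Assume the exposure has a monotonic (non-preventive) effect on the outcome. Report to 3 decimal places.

PNS ≈ 0.260

Let p₁ = 0.53, p₀ = 0.27.
Under exogeneity and monotonicity, PNS = p₁ − p₀.
PNS = 0.53 − 0.27 = 0.26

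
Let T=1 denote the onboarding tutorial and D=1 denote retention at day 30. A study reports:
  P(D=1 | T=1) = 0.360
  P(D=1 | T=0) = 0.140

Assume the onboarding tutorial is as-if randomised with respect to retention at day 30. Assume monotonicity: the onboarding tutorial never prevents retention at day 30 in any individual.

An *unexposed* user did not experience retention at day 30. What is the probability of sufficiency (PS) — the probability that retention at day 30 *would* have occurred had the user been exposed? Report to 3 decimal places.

PS ≈ 0.256

Let p₁ = 0.36, p₀ = 0.14.
Under exogeneity and monotonicity, PS = (p₁ − p₀) / (1 − p₀).
PS = (0.36 − 0.14) / (1 − 0.14) = 0.22 / 0.86 ≈ 0.2558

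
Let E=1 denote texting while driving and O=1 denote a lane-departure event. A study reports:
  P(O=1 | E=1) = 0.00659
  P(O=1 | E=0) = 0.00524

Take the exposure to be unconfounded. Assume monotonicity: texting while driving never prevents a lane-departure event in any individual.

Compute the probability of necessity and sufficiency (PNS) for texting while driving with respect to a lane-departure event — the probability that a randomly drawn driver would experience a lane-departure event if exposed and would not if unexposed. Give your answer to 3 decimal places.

Let p₁ = 0.00659, p₀ = 0.00524.
Under exogeneity and monotonicity, PNS = p₁ − p₀.
PNS = 0.00659 − 0.00524 = 0.00135

PNS ≈ 0.001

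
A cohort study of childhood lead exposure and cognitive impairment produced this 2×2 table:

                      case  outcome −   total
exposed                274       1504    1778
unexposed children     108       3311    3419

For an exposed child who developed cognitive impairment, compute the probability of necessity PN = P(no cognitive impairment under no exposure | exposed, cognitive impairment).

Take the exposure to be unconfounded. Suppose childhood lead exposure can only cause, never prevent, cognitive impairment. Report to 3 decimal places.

PN ≈ 0.795

p₁ = P(outcome | exposed) = 274/1778 = 0.15411
p₀ = P(outcome | unexposed) = 108/3419 = 0.031588
Under exogeneity and monotonicity, PN = (p₁ − p₀)/p₁.
PN = (0.15411 − 0.031588) / 0.15411 ≈ 0.7950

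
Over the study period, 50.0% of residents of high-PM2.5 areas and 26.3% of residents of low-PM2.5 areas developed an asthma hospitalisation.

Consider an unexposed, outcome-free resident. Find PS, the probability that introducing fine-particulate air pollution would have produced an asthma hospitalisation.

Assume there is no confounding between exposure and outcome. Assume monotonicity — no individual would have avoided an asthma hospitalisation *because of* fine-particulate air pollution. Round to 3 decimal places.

p₁ = 0.5, p₀ = 0.263.
Under exogeneity and monotonicity, PS = (p₁ − p₀) / (1 − p₀).
PS = (0.5 − 0.263) / (1 − 0.263) = 0.237 / 0.737 ≈ 0.3216

PS ≈ 0.322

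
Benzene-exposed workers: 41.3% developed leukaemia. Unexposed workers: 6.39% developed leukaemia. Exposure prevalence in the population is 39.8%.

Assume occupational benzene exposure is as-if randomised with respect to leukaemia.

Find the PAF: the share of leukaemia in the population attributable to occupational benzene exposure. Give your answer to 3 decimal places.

PAF ≈ 0.685

p₁ = 0.413, p₀ = 0.0639.
Overall risk P(Y=1) = π·p₁ + (1−π)·p₀ = 0.398×0.413 + 0.602×0.0639 = 0.20284.
Under exogeneity, PAF = [P(Y=1) − p₀] / P(Y=1).
PAF = (0.20284 − 0.0639) / 0.20284 ≈ 0.6850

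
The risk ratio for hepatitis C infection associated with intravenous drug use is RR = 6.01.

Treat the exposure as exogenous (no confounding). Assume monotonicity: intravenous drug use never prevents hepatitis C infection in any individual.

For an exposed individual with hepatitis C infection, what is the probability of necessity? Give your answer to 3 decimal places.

Under exogeneity and monotonicity, PN = (RR − 1) / RR = 1 − 1/RR.
PN = (6.01 − 1) / 6.01 = 5.01 / 6.01 ≈ 0.8336

PN ≈ 0.834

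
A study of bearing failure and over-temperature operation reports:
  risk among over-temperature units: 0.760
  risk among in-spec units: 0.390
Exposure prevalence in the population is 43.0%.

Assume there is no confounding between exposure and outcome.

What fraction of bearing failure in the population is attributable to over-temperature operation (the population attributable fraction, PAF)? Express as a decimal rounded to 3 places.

PAF ≈ 0.290

Let p₁ = 0.76, p₀ = 0.39.
Overall risk P(Y=1) = π·p₁ + (1−π)·p₀ = 0.43×0.76 + 0.57×0.39 = 0.5491.
Under exogeneity, PAF = [P(Y=1) − p₀] / P(Y=1).
PAF = (0.5491 − 0.39) / 0.5491 ≈ 0.2897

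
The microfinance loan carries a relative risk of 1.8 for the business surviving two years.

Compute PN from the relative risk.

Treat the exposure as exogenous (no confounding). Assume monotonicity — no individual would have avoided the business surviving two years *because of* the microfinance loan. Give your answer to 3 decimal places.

Under exogeneity and monotonicity, PN = (RR − 1) / RR = 1 − 1/RR.
PN = (1.8 − 1) / 1.8 = 0.8 / 1.8 ≈ 0.4444

PN ≈ 0.444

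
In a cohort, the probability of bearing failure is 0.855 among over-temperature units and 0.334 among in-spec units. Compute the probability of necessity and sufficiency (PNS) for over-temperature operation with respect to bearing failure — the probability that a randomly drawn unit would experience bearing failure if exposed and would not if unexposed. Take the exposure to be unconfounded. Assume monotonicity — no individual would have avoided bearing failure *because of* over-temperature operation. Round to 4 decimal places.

PNS ≈ 0.5210

Let p₁ = 0.855, p₀ = 0.334.
Under exogeneity and monotonicity, PNS = p₁ − p₀.
PNS = 0.855 − 0.334 = 0.521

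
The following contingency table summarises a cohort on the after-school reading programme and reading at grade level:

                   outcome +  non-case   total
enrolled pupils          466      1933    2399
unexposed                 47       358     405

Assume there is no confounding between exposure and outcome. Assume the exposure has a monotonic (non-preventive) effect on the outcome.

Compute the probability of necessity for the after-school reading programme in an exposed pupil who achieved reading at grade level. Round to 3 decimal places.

PN ≈ 0.403

p₁ = P(outcome | exposed) = 466/2399 = 0.19425
p₀ = P(outcome | unexposed) = 47/405 = 0.11605
Under exogeneity and monotonicity, PN = (p₁ − p₀) / p₁.
PN = (0.19425 − 0.11605) / 0.19425 = 0.078198 / 0.19425 ≈ 0.4026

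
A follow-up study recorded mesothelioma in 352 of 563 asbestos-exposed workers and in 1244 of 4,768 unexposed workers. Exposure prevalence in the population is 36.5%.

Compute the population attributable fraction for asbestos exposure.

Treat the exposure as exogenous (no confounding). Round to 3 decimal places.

PAF ≈ 0.338

p₁ = P(outcome | exposed) = 352/563 = 0.62522
p₀ = P(outcome | unexposed) = 1244/4768 = 0.26091
Overall risk P(Y=1) = π·p₁ + (1−π)·p₀ = 0.365×0.62522 + 0.635×0.26091 = 0.39388.
Under exogeneity, PAF = [P(Y=1) − p₀] / P(Y=1).
PAF = (0.39388 − 0.26091) / 0.39388 ≈ 0.3376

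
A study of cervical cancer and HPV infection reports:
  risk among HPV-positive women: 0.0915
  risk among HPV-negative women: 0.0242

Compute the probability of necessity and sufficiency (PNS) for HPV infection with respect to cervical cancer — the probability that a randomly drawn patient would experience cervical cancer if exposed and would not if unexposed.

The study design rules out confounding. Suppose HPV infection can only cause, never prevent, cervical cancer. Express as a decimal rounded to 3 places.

PNS ≈ 0.067

Let p₁ = 0.0915, p₀ = 0.0242.
Under exogeneity and monotonicity, PNS = p₁ − p₀.
PNS = 0.0915 − 0.0242 = 0.0673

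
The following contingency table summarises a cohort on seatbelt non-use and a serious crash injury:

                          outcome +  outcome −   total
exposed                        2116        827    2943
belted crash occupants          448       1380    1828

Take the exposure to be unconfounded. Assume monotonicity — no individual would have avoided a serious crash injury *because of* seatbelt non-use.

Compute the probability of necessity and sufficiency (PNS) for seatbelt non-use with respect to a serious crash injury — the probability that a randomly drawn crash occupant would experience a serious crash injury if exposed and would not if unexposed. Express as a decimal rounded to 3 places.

PNS ≈ 0.474

p₁ = P(outcome | exposed) = 2116/2943 = 0.71899
p₀ = P(outcome | unexposed) = 448/1828 = 0.24508
Under exogeneity and monotonicity, PNS = p₁ − p₀.
PNS = 0.71899 − 0.24508 = 0.47392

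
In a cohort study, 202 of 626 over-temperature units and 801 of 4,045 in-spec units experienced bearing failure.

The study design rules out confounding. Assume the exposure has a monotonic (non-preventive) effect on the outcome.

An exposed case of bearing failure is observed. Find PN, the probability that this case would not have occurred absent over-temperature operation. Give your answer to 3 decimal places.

PN ≈ 0.386

p₁ = P(outcome | exposed) = 202/626 = 0.32268
p₀ = P(outcome | unexposed) = 801/4045 = 0.19802
Under exogeneity and monotonicity, PN = (p₁ − p₀) / p₁.
PN = (0.32268 − 0.19802) / 0.32268 = 0.12466 / 0.32268 ≈ 0.3863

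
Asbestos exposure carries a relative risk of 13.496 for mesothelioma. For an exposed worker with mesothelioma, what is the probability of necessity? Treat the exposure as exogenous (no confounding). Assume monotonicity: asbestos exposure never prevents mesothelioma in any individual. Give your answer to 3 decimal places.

PN ≈ 0.926

Under exogeneity and monotonicity, PN = (RR − 1) / RR = 1 − 1/RR.
PN = (13.496 − 1) / 13.496 = 12.5 / 13.496 ≈ 0.9259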